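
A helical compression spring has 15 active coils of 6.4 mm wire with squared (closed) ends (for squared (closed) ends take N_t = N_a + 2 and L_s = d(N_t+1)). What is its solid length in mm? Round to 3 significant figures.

squared (closed) ends: N_t = N_a + 2 = 15 + 2 = 17
L_s = d·(N_t+1) = 6.4 × 18 = 115.2 mm

115 mm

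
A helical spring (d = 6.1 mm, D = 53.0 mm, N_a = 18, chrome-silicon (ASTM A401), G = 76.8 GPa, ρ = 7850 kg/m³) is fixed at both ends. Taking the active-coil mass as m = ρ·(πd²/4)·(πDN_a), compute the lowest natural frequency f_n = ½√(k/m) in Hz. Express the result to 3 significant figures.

42.5 Hz

k = Gd⁴/(8D³N_a) = (76.8×10³)(6.1⁴)/(8·53.0³·18) = 4.9601 N/mm = 4960.1 N/m
Wire length L = πDN_a = π·53.0·18 = 2997.1 mm
m = ρ·(πd²/4)·L = 7850 × 29.225×10⁻⁶ m² × 2.9971 m = 0.68757 kg
f_n = ½√(k/m) = 0.5·√(4960.1/0.68757) = 0.5·√(7213.9) = 42.467 Hz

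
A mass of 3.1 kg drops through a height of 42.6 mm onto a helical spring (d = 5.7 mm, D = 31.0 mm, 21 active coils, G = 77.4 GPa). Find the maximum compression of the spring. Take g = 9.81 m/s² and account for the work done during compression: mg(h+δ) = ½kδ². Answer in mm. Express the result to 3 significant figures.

k = Gd⁴/(8D³N_a) = (77.4×10³)(5.7⁴)/(8·31.0³·21) = 16.325 N/mm
W = mg = 3.1 × 9.81 = 30.411 N
½kδ² − Wδ − Wh = 0 → δ = (W + √(W² + 2kWh))/k
δ = (30.411 + √(924.83 + 42297.7))/16.325 = (30.411 + 207.9)/16.325 = 14.598 mm

14.6 mm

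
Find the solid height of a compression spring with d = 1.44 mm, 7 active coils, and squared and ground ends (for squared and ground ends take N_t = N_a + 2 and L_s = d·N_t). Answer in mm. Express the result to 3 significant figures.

squared and ground ends: N_t = N_a + 2 = 7 + 2 = 9
L_s = d·N_t = 1.44 × 9 = 12.96 mm

13.0 mm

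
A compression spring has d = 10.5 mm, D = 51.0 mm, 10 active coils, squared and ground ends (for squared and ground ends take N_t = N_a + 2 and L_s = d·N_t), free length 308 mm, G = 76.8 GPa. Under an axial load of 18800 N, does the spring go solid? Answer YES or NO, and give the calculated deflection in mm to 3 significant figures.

YES, δ = 214 mm

k = Gd⁴/(8D³N_a) = (76.8×10³)(10.5⁴)/(8·51.0³·10) = 87.967 N/mm
N_t = 12; L_s = 10.5·12 = 126 mm; δ_solid = L₀ − L_s = 308 − 126 = 182 mm
δ = F/k = 18800/87.967 = 213.72 mm
δ ≥ δ_solid → spring goes solid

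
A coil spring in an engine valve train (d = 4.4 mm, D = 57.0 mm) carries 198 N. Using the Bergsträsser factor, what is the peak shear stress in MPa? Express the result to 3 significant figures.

372 MPa

Spring index C = D/d = 57.0/4.4 = 12.9545
K_B = (4C+2)/(4C−3) = 53.818/48.818 = 1.1024
τ₀ = 8FD/(πd³) = 8·198·57.0/(π·4.4³) = 90288/267.61 = 337.38 MPa
τ_max = K·τ₀ = 1.1024 × 337.38 = 371.94 MPa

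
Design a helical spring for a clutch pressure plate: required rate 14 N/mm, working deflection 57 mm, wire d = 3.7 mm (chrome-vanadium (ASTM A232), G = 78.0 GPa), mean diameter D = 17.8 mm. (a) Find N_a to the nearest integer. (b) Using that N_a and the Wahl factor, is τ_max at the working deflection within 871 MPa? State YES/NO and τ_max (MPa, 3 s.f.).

N_a = Gd⁴/(8D³k) = (78.0×10³)(3.7⁴)/(8·17.8³·14) = 23.14 → N_a = 23
Actual rate k = Gd⁴/(8D³·23) = 14.087 N/mm
Working load F = kδ = 14.087·57 = 802.97 N
C = 17.8/3.7 = 4.8108; K_W = (4C−1)/(4C−4)+0.615/C = 1.3246
τ_max = K_W·8FD/(πd³) = 1.3246·718.54 = 951.82 MPa
τ_max > 871 MPa → exceeds allowable

(a) 23 coils; (b) NO, τ_max = 952 MPa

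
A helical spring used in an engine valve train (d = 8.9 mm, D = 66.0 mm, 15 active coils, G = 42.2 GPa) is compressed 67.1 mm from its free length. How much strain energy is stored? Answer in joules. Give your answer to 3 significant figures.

17.3 J

k = Gd⁴/(8D³N_a) = (42.2×10³)(8.9⁴)/(8·66.0³·15) = 7.6747 N/mm
U = ½kδ² = 0.5 × 7.6747 × 67.1² = 17277 N·mm = 17.277 J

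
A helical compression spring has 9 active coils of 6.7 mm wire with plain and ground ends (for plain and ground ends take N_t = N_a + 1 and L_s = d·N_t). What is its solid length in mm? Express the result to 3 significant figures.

67.0 mm

plain and ground ends: N_t = N_a + 1 = 9 + 1 = 10
L_s = d·N_t = 6.7 × 10 = 67 mm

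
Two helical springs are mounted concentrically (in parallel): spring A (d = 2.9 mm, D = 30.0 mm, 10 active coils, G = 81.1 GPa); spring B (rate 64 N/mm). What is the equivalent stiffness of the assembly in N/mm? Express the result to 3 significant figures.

66.7 N/mm

k_A = Gd⁴/(8D³N_a) = (81.1×10³)(2.9⁴)/(8·30.0³·10) = 2.6556 N/mm
Parallel: k_eq = 2.6556 + 64 = 66.656 N/mm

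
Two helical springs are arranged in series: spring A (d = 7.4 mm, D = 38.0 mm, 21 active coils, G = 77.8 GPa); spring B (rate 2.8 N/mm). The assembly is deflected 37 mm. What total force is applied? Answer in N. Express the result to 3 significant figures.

k_A = Gd⁴/(8D³N_a) = (77.8×10³)(7.4⁴)/(8·38.0³·21) = 25.307 N/mm
Series: 1/k_eq = 1/25.307 + 1/2.8 = 0.39666; k_eq = 2.5211 N/mm
F = k_eq·δ = 2.5211·37 = 93.28 N

93.3 N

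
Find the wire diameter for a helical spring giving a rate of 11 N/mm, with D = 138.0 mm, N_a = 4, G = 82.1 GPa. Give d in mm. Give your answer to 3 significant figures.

d = (8D³N_a·k / G)^(1/4) = (8·138.0³·4·11 / (82.1×10³))^0.25
  = (11268)^0.25 = 10.3029 mm

10.3 mm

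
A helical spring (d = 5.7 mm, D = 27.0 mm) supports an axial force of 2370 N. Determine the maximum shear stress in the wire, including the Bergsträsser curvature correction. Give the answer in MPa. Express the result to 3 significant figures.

1160 MPa

Spring index C = D/d = 27.0/5.7 = 4.7368
K_B = (4C+2)/(4C−3) = 20.947/15.947 = 1.3135
τ₀ = 8FD/(πd³) = 8·2370·27.0/(π·5.7³) = 511920/581.8 = 879.89 MPa
τ_max = K·τ₀ = 1.3135 × 879.89 = 1155.8 MPa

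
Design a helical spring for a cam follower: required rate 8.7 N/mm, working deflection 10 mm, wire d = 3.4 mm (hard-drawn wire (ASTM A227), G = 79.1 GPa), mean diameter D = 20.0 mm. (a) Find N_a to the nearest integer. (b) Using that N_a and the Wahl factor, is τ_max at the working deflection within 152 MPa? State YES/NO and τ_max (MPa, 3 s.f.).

N_a = Gd⁴/(8D³k) = (79.1×10³)(3.4⁴)/(8·20.0³·8.7) = 18.98 → N_a = 19
Actual rate k = Gd⁴/(8D³·19) = 8.6928 N/mm
Working load F = kδ = 8.6928·10 = 86.928 N
C = 20.0/3.4 = 5.8824; K_W = (4C−1)/(4C−4)+0.615/C = 1.2582
τ_max = K_W·8FD/(πd³) = 1.2582·112.64 = 141.72 MPa
τ_max ≤ 152 MPa → acceptable

(a) 19 coils; (b) YES, τ_max = 142 MPa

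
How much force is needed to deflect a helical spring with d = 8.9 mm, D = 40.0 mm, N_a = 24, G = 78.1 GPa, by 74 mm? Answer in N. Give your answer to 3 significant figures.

k = Gd⁴/(8D³N_a) = (78.1×10³)(8.9⁴)/(8·40.0³·24) = 39.878 N/mm
F = k·δ = 39.878 × 74 = 2950.9 N

2950 N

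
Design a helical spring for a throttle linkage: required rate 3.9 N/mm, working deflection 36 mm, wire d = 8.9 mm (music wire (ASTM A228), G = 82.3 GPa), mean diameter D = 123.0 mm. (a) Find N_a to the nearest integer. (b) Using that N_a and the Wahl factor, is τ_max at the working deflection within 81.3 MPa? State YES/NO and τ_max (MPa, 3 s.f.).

(a) 9 coils; (b) YES, τ_max = 68.0 MPa

N_a = Gd⁴/(8D³k) = (82.3×10³)(8.9⁴)/(8·123.0³·3.9) = 8.894 → N_a = 9
Actual rate k = Gd⁴/(8D³·9) = 3.854 N/mm
Working load F = kδ = 3.854·36 = 138.74 N
C = 123.0/8.9 = 13.8202; K_W = (4C−1)/(4C−4)+0.615/C = 1.1030
τ_max = K_W·8FD/(πd³) = 1.1030·61.644 = 67.993 MPa
τ_max ≤ 81.3 MPa → acceptable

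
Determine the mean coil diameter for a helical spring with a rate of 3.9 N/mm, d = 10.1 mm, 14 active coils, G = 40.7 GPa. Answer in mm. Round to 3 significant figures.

99.0 mm

D = (Gd⁴/(8N_a·k))^(1/3) = (40.7×10³·10.1⁴/(8·14·3.9))^(1/3)
  = (969610)^(1/3) = 98.9766 mm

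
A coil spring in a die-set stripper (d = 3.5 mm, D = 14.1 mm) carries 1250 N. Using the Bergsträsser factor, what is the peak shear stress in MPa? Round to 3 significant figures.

1450 MPa

Spring index C = D/d = 14.1/3.5 = 4.0286
K_B = (4C+2)/(4C−3) = 18.114/13.114 = 1.3813
τ₀ = 8FD/(πd³) = 8·1250·14.1/(π·3.5³) = 141000/134.7 = 1046.8 MPa
τ_max = K·τ₀ = 1.3813 × 1046.8 = 1445.9 MPa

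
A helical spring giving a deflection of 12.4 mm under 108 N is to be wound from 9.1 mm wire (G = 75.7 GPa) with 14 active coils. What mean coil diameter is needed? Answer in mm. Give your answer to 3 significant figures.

81.0 mm

Required rate k = F/δ = 108/12.4 = 8.7097 N/mm
D = (Gd⁴/(8N_a·k))^(1/3) = (75.7×10³·9.1⁴/(8·14·8.7097))^(1/3)
  = (532159)^(1/3) = 81.0365 mm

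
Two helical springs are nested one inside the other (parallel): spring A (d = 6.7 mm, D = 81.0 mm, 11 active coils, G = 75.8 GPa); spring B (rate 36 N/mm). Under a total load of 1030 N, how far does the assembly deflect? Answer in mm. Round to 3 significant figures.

k_A = Gd⁴/(8D³N_a) = (75.8×10³)(6.7⁴)/(8·81.0³·11) = 3.2661 N/mm
Parallel: k_eq = 3.2661 + 36 = 39.266 N/mm
δ = F/k_eq = 1030/39.266 = 26.231 mm

26.2 mm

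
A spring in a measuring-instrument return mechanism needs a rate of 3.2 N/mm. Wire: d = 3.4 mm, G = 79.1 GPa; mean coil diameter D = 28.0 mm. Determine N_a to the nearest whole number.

N_a = Gd⁴/(8D³k) = (79.1×10³ × 3.4⁴)/(8 × 28.0³ × 3.2)
    = 1.05704e+07 / 561971 = 18.81 → 19 coils

19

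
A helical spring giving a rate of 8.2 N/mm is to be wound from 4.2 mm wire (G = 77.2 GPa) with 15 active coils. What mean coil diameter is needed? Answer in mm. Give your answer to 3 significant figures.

D = (Gd⁴/(8N_a·k))^(1/3) = (77.2×10³·4.2⁴/(8·15·8.2))^(1/3)
  = (24412.9)^(1/3) = 29.0095 mm

29.0 mm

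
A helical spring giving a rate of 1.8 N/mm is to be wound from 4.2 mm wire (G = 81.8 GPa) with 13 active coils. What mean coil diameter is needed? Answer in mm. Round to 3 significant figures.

D = (Gd⁴/(8N_a·k))^(1/3) = (81.8×10³·4.2⁴/(8·13·1.8))^(1/3)
  = (135970)^(1/3) = 51.4219 mm

51.4 mm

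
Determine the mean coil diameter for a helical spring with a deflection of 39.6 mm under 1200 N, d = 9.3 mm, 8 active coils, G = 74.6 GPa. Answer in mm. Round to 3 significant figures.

66.0 mm

Required rate k = F/δ = 1200/39.6 = 30.303 N/mm
D = (Gd⁴/(8N_a·k))^(1/3) = (74.6×10³·9.3⁴/(8·8·30.303))^(1/3)
  = (287743)^(1/3) = 66.0189 mm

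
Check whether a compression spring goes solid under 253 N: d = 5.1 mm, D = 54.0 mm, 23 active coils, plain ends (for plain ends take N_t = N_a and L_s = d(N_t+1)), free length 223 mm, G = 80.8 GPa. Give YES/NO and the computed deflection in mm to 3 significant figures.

k = Gd⁴/(8D³N_a) = (80.8×10³)(5.1⁴)/(8·54.0³·23) = 1.8867 N/mm
N_t = 23; L_s = 5.1·24 = 122.4 mm; δ_solid = L₀ − L_s = 223 − 122.4 = 100.6 mm
δ = F/k = 253/1.8867 = 134.1 mm
δ ≥ δ_solid → spring goes solid

YES, δ = 134 mm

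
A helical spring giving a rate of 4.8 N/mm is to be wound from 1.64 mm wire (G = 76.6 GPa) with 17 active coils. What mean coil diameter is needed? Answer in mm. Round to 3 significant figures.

9.47 mm

D = (Gd⁴/(8N_a·k))^(1/3) = (76.6×10³·1.64⁴/(8·17·4.8))^(1/3)
  = (848.836)^(1/3) = 9.4684 mm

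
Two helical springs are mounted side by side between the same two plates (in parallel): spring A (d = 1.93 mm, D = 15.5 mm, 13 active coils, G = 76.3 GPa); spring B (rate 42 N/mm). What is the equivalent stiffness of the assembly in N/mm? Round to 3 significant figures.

44.7 N/mm

k_A = Gd⁴/(8D³N_a) = (76.3×10³)(1.93⁴)/(8·15.5³·13) = 2.7335 N/mm
Parallel: k_eq = 2.7335 + 42 = 44.734 N/mm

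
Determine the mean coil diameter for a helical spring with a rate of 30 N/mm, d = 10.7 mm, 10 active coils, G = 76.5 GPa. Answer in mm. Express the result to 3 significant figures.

D = (Gd⁴/(8N_a·k))^(1/3) = (76.5×10³·10.7⁴/(8·10·30))^(1/3)
  = (417816)^(1/3) = 74.7587 mm

74.8 mm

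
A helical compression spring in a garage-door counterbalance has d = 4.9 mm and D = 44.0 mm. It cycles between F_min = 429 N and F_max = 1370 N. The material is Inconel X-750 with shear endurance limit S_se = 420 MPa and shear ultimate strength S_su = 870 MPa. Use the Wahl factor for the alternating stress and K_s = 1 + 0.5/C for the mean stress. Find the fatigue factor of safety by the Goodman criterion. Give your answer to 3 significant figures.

C = D/d = 44.0/4.9 = 8.9796; K_W = (4C−1)/(4C−4)+0.615/C = 1.1625; K_s = 1+0.5/C = 1.0557
F_a = (F_max−F_min)/2 = 470.5 N; F_m = (F_max+F_min)/2 = 899.5 N
τ_a = K_W·8F_aD/(πd³) = 1.1625 × 448.09 = 520.89 MPa
τ_m = K_s·8F_mD/(πd³) = 1.0557 × 856.65 = 904.35 MPa
Goodman: 1/n_f = τ_a/S_se + τ_m/S_su = 520.89/420 + 904.35/870 = 1.24022 + 1.03949 = 2.2797
n_f = 1/2.2797 = 0.4387

0.439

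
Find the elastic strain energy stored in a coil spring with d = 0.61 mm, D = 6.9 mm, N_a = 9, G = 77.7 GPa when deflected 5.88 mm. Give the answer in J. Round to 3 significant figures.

0.00786 J

k = Gd⁴/(8D³N_a) = (77.7×10³)(0.61⁴)/(8·6.9³·9) = 0.45484 N/mm
U = ½kδ² = 0.5 × 0.45484 × 5.88² = 7.8629 N·mm = 0.0078629 J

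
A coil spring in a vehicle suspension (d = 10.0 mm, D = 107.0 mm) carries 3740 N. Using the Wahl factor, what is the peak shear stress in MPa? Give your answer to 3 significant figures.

1160 MPa

Spring index C = D/d = 107.0/10.0 = 10.7000
K_W = (4C−1)/(4C−4) + 0.615/C = 41.800/38.800 + 0.0575 = 1.1348
τ₀ = 8FD/(πd³) = 8·3740·107.0/(π·10.0³) = 3.20144e+06/3141.6 = 1019.1 MPa
τ_max = K·τ₀ = 1.1348 × 1019.1 = 1156.4 MPa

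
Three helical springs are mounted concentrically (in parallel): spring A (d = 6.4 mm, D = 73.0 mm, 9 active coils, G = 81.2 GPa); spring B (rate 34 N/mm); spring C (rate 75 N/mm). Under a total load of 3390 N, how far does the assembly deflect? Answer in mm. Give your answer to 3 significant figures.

k_A = Gd⁴/(8D³N_a) = (81.2×10³)(6.4⁴)/(8·73.0³·9) = 4.8638 N/mm
Parallel: k_eq = 4.8638 + 34 + 75 = 113.86 N/mm
δ = F/k_eq = 3390/113.86 = 29.772 mm

29.8 mm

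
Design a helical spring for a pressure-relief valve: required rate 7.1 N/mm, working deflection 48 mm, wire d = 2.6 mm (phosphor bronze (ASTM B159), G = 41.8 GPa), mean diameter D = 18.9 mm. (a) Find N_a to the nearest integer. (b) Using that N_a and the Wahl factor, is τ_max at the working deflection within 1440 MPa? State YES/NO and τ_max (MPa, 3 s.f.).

(a) 5 coils; (b) YES, τ_max = 1120 MPa

N_a = Gd⁴/(8D³k) = (41.8×10³)(2.6⁴)/(8·18.9³·7.1) = 4.981 → N_a = 5
Actual rate k = Gd⁴/(8D³·5) = 7.0733 N/mm
Working load F = kδ = 7.0733·48 = 339.52 N
C = 18.9/2.6 = 7.2692; K_W = (4C−1)/(4C−4)+0.615/C = 1.2042
τ_max = K_W·8FD/(πd³) = 1.2042·929.71 = 1119.6 MPa
τ_max ≤ 1440 MPa → acceptable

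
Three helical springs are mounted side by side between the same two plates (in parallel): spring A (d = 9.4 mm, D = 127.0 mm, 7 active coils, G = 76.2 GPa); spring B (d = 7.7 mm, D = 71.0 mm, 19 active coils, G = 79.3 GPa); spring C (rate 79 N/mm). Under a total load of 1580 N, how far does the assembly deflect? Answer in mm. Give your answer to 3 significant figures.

k_A = Gd⁴/(8D³N_a) = (76.2×10³)(9.4⁴)/(8·127.0³·7) = 5.1864 N/mm
k_B = Gd⁴/(8D³N_a) = (79.3×10³)(7.7⁴)/(8·71.0³·19) = 5.1241 N/mm
Parallel: k_eq = 5.1864 + 5.1241 + 79 = 89.311 N/mm
δ = F/k_eq = 1580/89.311 = 17.691 mm

17.7 mm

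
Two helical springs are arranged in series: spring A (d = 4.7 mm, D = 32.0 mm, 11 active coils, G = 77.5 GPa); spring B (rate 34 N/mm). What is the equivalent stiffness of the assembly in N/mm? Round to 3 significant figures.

k_A = Gd⁴/(8D³N_a) = (77.5×10³)(4.7⁴)/(8·32.0³·11) = 13.115 N/mm
Series: 1/k_eq = 1/13.115 + 1/34 = 0.10566; k_eq = 9.4642 N/mm

9.46 N/mm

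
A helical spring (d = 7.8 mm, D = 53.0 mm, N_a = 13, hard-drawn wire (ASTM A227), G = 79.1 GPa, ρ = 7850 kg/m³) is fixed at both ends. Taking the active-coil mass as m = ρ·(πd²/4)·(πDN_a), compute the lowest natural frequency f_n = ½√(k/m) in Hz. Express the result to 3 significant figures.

k = Gd⁴/(8D³N_a) = (79.1×10³)(7.8⁴)/(8·53.0³·13) = 18.91 N/mm = 18910 N/m
Wire length L = πDN_a = π·53.0·13 = 2164.6 mm
m = ρ·(πd²/4)·L = 7850 × 47.784×10⁻⁶ m² × 2.1646 m = 0.81193 kg
f_n = ½√(k/m) = 0.5·√(18910/0.81193) = 0.5·√(23290) = 76.306 Hz

76.3 Hz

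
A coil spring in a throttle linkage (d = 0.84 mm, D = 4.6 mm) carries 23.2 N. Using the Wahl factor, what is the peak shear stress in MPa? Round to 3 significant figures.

587 MPa

Spring index C = D/d = 4.6/0.84 = 5.4762
K_W = (4C−1)/(4C−4) + 0.615/C = 20.905/17.905 + 0.1123 = 1.2799
τ₀ = 8FD/(πd³) = 8·23.2·4.6/(π·0.84³) = 853.76/1.862 = 458.51 MPa
τ_max = K·τ₀ = 1.2799 × 458.51 = 586.83 MPa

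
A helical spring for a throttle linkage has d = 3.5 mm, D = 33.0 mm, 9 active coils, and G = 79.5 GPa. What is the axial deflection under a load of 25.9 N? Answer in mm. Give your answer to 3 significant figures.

5.62 mm

k = Gd⁴/(8D³N_a) = (79.5×10³)(3.5⁴)/(8·33.0³·9) = 4.6107 N/mm
δ = F/k = 25.9 / 4.6107 = 5.6174 mm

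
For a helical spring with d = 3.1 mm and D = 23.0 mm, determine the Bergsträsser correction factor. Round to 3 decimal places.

1.187

C = D/d = 23.0/3.1 = 7.4194
K_B = (4C+2)/(4C−3) = 31.677/26.677 = 1.1874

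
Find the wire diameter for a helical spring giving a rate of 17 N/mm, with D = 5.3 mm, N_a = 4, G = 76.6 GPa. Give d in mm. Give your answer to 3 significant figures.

d = (8D³N_a·k / G)^(1/4) = (8·5.3³·4·17 / (76.6×10³))^0.25
  = (1.0573)^0.25 = 1.0140 mm

1.01 mm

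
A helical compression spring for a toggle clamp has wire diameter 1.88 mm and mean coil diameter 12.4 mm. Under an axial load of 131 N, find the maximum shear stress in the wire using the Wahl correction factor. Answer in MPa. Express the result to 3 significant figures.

Spring index C = D/d = 12.4/1.88 = 6.5957
K_W = (4C−1)/(4C−4) + 0.615/C = 25.383/22.383 + 0.0932 = 1.2273
τ₀ = 8FD/(πd³) = 8·131·12.4/(π·1.88³) = 12995.2/20.875 = 622.53 MPa
τ_max = K·τ₀ = 1.2273 × 622.53 = 764.01 MPa

764 MPa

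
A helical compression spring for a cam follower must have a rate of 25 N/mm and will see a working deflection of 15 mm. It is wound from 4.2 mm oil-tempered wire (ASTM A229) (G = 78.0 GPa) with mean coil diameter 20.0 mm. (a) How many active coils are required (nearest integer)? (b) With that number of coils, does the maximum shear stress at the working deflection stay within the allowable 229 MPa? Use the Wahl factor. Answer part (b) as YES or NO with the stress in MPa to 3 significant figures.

(a) 15 coils; (b) NO, τ_max = 346 MPa

N_a = Gd⁴/(8D³k) = (78.0×10³)(4.2⁴)/(8·20.0³·25) = 15.17 → N_a = 15
Actual rate k = Gd⁴/(8D³·15) = 25.283 N/mm
Working load F = kδ = 25.283·15 = 379.24 N
C = 20.0/4.2 = 4.7619; K_W = (4C−1)/(4C−4)+0.615/C = 1.3285
τ_max = K_W·8FD/(πd³) = 1.3285·260.7 = 346.34 MPa
τ_max > 229 MPa → exceeds allowable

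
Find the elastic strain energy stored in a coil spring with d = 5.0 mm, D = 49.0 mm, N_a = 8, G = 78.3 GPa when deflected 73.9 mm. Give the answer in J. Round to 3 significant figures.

k = Gd⁴/(8D³N_a) = (78.3×10³)(5.0⁴)/(8·49.0³·8) = 6.4994 N/mm
U = ½kδ² = 0.5 × 6.4994 × 73.9² = 17747 N·mm = 17.747 J

17.7 J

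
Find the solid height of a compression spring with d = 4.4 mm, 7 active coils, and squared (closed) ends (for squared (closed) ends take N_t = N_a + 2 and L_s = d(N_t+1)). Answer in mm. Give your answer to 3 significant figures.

squared (closed) ends: N_t = N_a + 2 = 7 + 2 = 9
L_s = d·(N_t+1) = 4.4 × 10 = 44 mm

44.0 mm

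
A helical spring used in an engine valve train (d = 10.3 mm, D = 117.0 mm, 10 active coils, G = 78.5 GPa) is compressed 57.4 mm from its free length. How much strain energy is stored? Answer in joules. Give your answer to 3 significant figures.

k = Gd⁴/(8D³N_a) = (78.5×10³)(10.3⁴)/(8·117.0³·10) = 6.8956 N/mm
U = ½kδ² = 0.5 × 6.8956 × 57.4² = 11360 N·mm = 11.36 J

11.4 J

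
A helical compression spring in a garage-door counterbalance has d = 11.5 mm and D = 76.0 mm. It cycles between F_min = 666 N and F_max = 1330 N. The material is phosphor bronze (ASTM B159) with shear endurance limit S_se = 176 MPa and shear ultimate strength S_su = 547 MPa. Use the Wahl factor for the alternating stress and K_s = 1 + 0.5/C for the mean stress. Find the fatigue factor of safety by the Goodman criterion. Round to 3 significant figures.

1.84

C = D/d = 76.0/11.5 = 6.6087; K_W = (4C−1)/(4C−4)+0.615/C = 1.2268; K_s = 1+0.5/C = 1.0757
F_a = (F_max−F_min)/2 = 332 N; F_m = (F_max+F_min)/2 = 998 N
τ_a = K_W·8F_aD/(πd³) = 1.2268 × 42.247 = 51.828 MPa
τ_m = K_s·8F_mD/(πd³) = 1.0757 × 127 = 136.6 MPa
Goodman: 1/n_f = τ_a/S_se + τ_m/S_su = 51.828/176 + 136.6/547 = 0.29448 + 0.24973 = 0.54421
n_f = 1/0.54421 = 1.838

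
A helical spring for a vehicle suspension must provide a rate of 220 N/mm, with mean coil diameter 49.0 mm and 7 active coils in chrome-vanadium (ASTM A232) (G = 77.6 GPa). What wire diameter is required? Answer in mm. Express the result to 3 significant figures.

11.7 mm

d = (8D³N_a·k / G)^(1/4) = (8·49.0³·7·220 / (77.6×10³))^0.25
  = (18678)^0.25 = 11.6905 mm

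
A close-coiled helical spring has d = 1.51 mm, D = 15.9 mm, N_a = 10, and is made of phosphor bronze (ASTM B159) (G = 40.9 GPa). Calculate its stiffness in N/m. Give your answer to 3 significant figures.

661 N/m

k = Gd⁴/(8D³N_a) = (40.9×10³ × 1.51⁴) / (8 × 15.9³ × 10)
  = 212633 / 321574 = 0.66123 N/mm = 661.23 N/m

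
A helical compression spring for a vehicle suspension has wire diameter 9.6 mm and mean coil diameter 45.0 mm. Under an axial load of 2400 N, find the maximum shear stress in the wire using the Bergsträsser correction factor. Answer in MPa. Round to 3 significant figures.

Spring index C = D/d = 45.0/9.6 = 4.6875
K_B = (4C+2)/(4C−3) = 20.750/15.750 = 1.3175
τ₀ = 8FD/(πd³) = 8·2400·45.0/(π·9.6³) = 864000/2779.5 = 310.85 MPa
τ_max = K·τ₀ = 1.3175 × 310.85 = 409.53 MPa

410 MPa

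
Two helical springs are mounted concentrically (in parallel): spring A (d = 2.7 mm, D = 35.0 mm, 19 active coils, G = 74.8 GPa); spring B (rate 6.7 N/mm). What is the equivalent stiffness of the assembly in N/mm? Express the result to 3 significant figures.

k_A = Gd⁴/(8D³N_a) = (74.8×10³)(2.7⁴)/(8·35.0³·19) = 0.60997 N/mm
Parallel: k_eq = 0.60997 + 6.7 = 7.31 N/mm

7.31 N/mm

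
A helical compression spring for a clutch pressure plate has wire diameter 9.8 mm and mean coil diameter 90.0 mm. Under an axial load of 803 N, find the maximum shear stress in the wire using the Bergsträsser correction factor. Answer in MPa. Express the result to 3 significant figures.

Spring index C = D/d = 90.0/9.8 = 9.1837
K_B = (4C+2)/(4C−3) = 38.735/33.735 = 1.1482
τ₀ = 8FD/(πd³) = 8·803·90.0/(π·9.8³) = 578160/2956.8 = 195.53 MPa
τ_max = K·τ₀ = 1.1482 × 195.53 = 224.51 MPa

225 MPa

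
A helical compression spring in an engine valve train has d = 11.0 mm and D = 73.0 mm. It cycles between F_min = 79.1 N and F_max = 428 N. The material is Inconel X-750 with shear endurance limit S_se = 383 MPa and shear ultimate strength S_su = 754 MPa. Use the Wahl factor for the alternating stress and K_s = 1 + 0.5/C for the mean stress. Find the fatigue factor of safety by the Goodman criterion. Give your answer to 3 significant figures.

C = D/d = 73.0/11.0 = 6.6364; K_W = (4C−1)/(4C−4)+0.615/C = 1.2257; K_s = 1+0.5/C = 1.0753
F_a = (F_max−F_min)/2 = 174.45 N; F_m = (F_max+F_min)/2 = 253.55 N
τ_a = K_W·8F_aD/(πd³) = 1.2257 × 24.364 = 29.864 MPa
τ_m = K_s·8F_mD/(πd³) = 1.0753 × 35.412 = 38.08 MPa
Goodman: 1/n_f = τ_a/S_se + τ_m/S_su = 29.864/383 + 38.08/754 = 0.07797 + 0.05050 = 0.12848
n_f = 1/0.12848 = 7.783

7.78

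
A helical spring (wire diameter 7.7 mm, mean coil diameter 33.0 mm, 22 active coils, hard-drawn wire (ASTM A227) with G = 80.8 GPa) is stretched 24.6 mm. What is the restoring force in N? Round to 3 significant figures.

1100 N

k = Gd⁴/(8D³N_a) = (80.8×10³)(7.7⁴)/(8·33.0³·22) = 44.908 N/mm
F = k·δ = 44.908 × 24.6 = 1104.7 N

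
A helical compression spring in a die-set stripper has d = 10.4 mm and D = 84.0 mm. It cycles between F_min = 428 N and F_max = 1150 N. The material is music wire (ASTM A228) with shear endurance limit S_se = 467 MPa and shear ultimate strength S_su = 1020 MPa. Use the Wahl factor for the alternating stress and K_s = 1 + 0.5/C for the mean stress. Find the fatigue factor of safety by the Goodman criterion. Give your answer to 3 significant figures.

C = D/d = 84.0/10.4 = 8.0769; K_W = (4C−1)/(4C−4)+0.615/C = 1.1821; K_s = 1+0.5/C = 1.0619
F_a = (F_max−F_min)/2 = 361 N; F_m = (F_max+F_min)/2 = 789 N
τ_a = K_W·8F_aD/(πd³) = 1.1821 × 68.648 = 81.15 MPa
τ_m = K_s·8F_mD/(πd³) = 1.0619 × 150.04 = 159.32 MPa
Goodman: 1/n_f = τ_a/S_se + τ_m/S_su = 81.15/467 + 159.32/1020 = 0.17377 + 0.15620 = 0.32997
n_f = 1/0.32997 = 3.031

3.03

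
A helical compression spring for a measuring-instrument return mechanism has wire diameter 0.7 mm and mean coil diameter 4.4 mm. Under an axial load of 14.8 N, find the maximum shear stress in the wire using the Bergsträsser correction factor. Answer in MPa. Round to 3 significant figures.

593 MPa

Spring index C = D/d = 4.4/0.7 = 6.2857
K_B = (4C+2)/(4C−3) = 27.143/22.143 = 1.2258
τ₀ = 8FD/(πd³) = 8·14.8·4.4/(π·0.7³) = 520.96/1.0776 = 483.46 MPa
τ_max = K·τ₀ = 1.2258 × 483.46 = 592.63 MPa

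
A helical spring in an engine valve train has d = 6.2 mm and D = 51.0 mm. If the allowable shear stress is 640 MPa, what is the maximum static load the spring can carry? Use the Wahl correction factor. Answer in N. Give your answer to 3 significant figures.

997 N

C = D/d = 51.0/6.2 = 8.2258
K_W = (4C−1)/(4C−4) + 0.615/C = 31.903/28.903 + 0.0748 = 1.1786
τ_max = K·8FD/(πd³) → F_max = τ_allow·πd³/(8DK)
F_max = 640·π·6.2³/(8·51.0·1.1786) = 4.7919e+05/480.85 = 996.54 N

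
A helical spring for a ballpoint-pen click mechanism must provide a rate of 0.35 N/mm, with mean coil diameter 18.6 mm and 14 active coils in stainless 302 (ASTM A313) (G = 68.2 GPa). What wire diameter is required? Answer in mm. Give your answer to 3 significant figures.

1.39 mm

d = (8D³N_a·k / G)^(1/4) = (8·18.6³·14·0.35 / (68.2×10³))^0.25
  = (3.6986)^0.25 = 1.3868 mm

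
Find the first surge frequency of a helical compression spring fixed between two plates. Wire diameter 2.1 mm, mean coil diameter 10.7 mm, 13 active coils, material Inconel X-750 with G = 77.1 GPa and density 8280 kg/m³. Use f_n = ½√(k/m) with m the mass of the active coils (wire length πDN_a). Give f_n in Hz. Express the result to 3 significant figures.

485 Hz

k = Gd⁴/(8D³N_a) = (77.1×10³)(2.1⁴)/(8·10.7³·13) = 11.769 N/mm = 11769 N/m
Wire length L = πDN_a = π·10.7·13 = 437 mm
m = ρ·(πd²/4)·L = 8280 × 3.4636×10⁻⁶ m² × 0.437 m = 0.012532 kg
f_n = ½√(k/m) = 0.5·√(11769/0.012532) = 0.5·√(9.391e+05) = 484.54 Hz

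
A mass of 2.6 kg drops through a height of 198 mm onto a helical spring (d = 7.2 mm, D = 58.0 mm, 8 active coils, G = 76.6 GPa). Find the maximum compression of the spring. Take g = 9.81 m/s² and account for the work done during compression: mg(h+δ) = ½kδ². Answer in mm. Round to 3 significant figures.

k = Gd⁴/(8D³N_a) = (76.6×10³)(7.2⁴)/(8·58.0³·8) = 16.485 N/mm
W = mg = 2.6 × 9.81 = 25.506 N
½kδ² − Wδ − Wh = 0 → δ = (W + √(W² + 2kWh))/k
δ = (25.506 + √(650.56 + 166507))/16.485 = (25.506 + 408.85)/16.485 = 26.348 mm

26.3 mm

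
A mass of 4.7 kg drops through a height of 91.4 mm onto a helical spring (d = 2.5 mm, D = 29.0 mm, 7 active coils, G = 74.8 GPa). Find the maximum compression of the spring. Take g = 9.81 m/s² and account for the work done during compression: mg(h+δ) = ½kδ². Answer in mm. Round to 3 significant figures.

87.9 mm

k = Gd⁴/(8D³N_a) = (74.8×10³)(2.5⁴)/(8·29.0³·7) = 2.1393 N/mm
W = mg = 4.7 × 9.81 = 46.107 N
½kδ² − Wδ − Wh = 0 → δ = (W + √(W² + 2kWh))/k
δ = (46.107 + √(2125.9 + 18031.1))/2.1393 = (46.107 + 141.98)/2.1393 = 87.916 mm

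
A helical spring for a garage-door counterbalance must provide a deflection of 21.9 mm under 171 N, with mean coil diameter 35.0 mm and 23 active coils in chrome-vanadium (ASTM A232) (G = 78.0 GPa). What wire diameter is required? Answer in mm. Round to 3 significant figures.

Required rate k = F/δ = 171/21.9 = 7.8082 N/mm
d = (8D³N_a·k / G)^(1/4) = (8·35.0³·23·7.8082 / (78.0×10³))^0.25
  = (789.73)^0.25 = 5.3011 mm

5.30 mm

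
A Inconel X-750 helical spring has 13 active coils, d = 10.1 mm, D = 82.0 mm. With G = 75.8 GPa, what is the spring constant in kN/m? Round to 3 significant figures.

k = Gd⁴/(8D³N_a) = (75.8×10³ × 10.1⁴) / (8 × 82.0³ × 13)
  = 7.88778e+08 / 5.73423e+07 = 13.756 N/mm

13.8 kN/m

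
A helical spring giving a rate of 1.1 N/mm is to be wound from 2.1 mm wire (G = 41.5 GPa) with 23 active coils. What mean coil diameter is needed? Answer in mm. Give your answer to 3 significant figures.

D = (Gd⁴/(8N_a·k))^(1/3) = (41.5×10³·2.1⁴/(8·23·1.1))^(1/3)
  = (3987.63)^(1/3) = 15.8576 mm

15.9 mm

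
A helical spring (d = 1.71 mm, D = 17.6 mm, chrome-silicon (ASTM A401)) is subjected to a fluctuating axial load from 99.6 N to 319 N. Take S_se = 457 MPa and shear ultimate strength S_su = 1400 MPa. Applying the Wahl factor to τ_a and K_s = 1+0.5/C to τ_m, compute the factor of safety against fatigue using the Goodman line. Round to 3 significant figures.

0.259

C = D/d = 17.6/1.71 = 10.2924; K_W = (4C−1)/(4C−4)+0.615/C = 1.1405; K_s = 1+0.5/C = 1.0486
F_a = (F_max−F_min)/2 = 109.7 N; F_m = (F_max+F_min)/2 = 209.3 N
τ_a = K_W·8F_aD/(πd³) = 1.1405 × 983.27 = 1121.4 MPa
τ_m = K_s·8F_mD/(πd³) = 1.0486 × 1876 = 1967.1 MPa
Goodman: 1/n_f = τ_a/S_se + τ_m/S_su = 1121.4/457 + 1967.1/1400 = 2.45378 + 1.40510 = 3.8589
n_f = 1/3.8589 = 0.2591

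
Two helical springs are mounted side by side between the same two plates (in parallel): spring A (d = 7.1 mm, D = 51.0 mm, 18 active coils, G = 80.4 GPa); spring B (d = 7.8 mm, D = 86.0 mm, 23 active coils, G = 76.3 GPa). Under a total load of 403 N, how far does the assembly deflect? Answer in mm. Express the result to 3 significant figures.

30.7 mm

k_A = Gd⁴/(8D³N_a) = (80.4×10³)(7.1⁴)/(8·51.0³·18) = 10.696 N/mm
k_B = Gd⁴/(8D³N_a) = (76.3×10³)(7.8⁴)/(8·86.0³·23) = 2.4132 N/mm
Parallel: k_eq = 10.696 + 2.4132 = 13.109 N/mm
δ = F/k_eq = 403/13.109 = 30.742 mm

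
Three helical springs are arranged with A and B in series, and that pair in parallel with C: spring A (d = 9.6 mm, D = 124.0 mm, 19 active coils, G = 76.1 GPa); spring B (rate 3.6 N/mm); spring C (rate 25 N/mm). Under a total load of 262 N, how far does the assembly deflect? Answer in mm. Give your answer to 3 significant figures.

k_A = Gd⁴/(8D³N_a) = (76.1×10³)(9.6⁴)/(8·124.0³·19) = 2.2303 N/mm
Springs A,B series: k_AB = 1/(1/2.2303+1/3.6) = 1.3771 N/mm; parallel with C: k_eq = 1.3771+25 = 26.377 N/mm
δ = F/k_eq = 262/26.377 = 9.9328 mm

9.93 mm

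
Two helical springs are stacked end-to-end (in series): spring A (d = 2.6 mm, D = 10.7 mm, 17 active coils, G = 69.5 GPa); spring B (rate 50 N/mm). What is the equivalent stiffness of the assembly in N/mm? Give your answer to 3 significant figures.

k_A = Gd⁴/(8D³N_a) = (69.5×10³)(2.6⁴)/(8·10.7³·17) = 19.063 N/mm
Series: 1/k_eq = 1/19.063 + 1/50 = 0.072458; k_eq = 13.801 N/mm

13.8 N/mm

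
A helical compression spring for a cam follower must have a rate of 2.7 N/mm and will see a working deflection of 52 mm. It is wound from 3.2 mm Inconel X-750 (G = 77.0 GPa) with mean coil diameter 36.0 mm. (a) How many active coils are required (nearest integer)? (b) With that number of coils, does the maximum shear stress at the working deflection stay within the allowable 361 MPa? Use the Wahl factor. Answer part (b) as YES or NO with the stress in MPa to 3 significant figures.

(a) 8 coils; (b) NO, τ_max = 444 MPa

N_a = Gd⁴/(8D³k) = (77.0×10³)(3.2⁴)/(8·36.0³·2.7) = 8.012 → N_a = 8
Actual rate k = Gd⁴/(8D³·8) = 2.704 N/mm
Working load F = kδ = 2.704·52 = 140.61 N
C = 36.0/3.2 = 11.2500; K_W = (4C−1)/(4C−4)+0.615/C = 1.1278
τ_max = K_W·8FD/(πd³) = 1.1278·393.37 = 443.66 MPa
τ_max > 361 MPa → exceeds allowable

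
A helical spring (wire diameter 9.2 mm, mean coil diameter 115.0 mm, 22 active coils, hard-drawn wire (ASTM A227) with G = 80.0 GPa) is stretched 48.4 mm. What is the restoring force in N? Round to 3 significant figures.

104 N

k = Gd⁴/(8D³N_a) = (80.0×10³)(9.2⁴)/(8·115.0³·22) = 2.1411 N/mm
F = k·δ = 2.1411 × 48.4 = 103.63 N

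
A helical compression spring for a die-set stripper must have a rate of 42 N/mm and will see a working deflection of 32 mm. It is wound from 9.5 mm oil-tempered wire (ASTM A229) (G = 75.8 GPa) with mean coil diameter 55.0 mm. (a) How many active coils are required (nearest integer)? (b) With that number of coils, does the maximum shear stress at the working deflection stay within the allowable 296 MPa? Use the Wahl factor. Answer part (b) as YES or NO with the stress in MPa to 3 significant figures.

(a) 11 coils; (b) YES, τ_max = 278 MPa

N_a = Gd⁴/(8D³k) = (75.8×10³)(9.5⁴)/(8·55.0³·42) = 11.04 → N_a = 11
Actual rate k = Gd⁴/(8D³·11) = 42.169 N/mm
Working load F = kδ = 42.169·32 = 1349.4 N
C = 55.0/9.5 = 5.7895; K_W = (4C−1)/(4C−4)+0.615/C = 1.2628
τ_max = K_W·8FD/(πd³) = 1.2628·220.43 = 278.37 MPa
τ_max ≤ 296 MPa → acceptable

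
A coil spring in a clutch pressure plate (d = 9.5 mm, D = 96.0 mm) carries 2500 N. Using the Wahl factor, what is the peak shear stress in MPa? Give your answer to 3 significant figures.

815 MPa

Spring index C = D/d = 96.0/9.5 = 10.1053
K_W = (4C−1)/(4C−4) + 0.615/C = 39.421/36.421 + 0.0609 = 1.1432
τ₀ = 8FD/(πd³) = 8·2500·96.0/(π·9.5³) = 1.92e+06/2693.5 = 712.82 MPa
τ_max = K·τ₀ = 1.1432 × 712.82 = 814.92 MPa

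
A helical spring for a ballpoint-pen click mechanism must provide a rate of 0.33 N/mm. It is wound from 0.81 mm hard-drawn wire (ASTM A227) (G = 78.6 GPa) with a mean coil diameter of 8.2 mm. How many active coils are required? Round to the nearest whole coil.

23

N_a = Gd⁴/(8D³k) = (78.6×10³ × 0.81⁴)/(8 × 8.2³ × 0.33)
    = 33834.7 / 1455.61 = 23.24 → 23 coils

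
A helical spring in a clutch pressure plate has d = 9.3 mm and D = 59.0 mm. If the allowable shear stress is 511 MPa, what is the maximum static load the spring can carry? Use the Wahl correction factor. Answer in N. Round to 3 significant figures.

C = D/d = 59.0/9.3 = 6.3441
K_W = (4C−1)/(4C−4) + 0.615/C = 24.376/21.376 + 0.0969 = 1.2373
τ_max = K·8FD/(πd³) → F_max = τ_allow·πd³/(8DK)
F_max = 511·π·9.3³/(8·59.0·1.2373) = 1.2913e+06/584 = 2211.1 N

2210 N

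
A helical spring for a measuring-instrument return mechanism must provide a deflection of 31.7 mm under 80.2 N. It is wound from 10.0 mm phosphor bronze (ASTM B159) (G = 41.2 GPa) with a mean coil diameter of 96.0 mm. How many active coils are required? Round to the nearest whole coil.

23

Required rate k = F/δ = 80.2/31.7 = 2.53 N/mm
N_a = Gd⁴/(8D³k) = (41.2×10³ × 10.0⁴)/(8 × 96.0³ × 2.53)
    = 4.12e+08 / 1.79068e+07 = 23.01 → 23 coils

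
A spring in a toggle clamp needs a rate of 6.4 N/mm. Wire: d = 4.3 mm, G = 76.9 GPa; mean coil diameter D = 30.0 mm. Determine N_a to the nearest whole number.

19

N_a = Gd⁴/(8D³k) = (76.9×10³ × 4.3⁴)/(8 × 30.0³ × 6.4)
    = 2.62906e+07 / 1.3824e+06 = 19.02 → 19 coils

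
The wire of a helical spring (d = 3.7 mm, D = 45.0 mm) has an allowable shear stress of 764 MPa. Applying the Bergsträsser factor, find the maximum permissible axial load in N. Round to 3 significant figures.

C = D/d = 45.0/3.7 = 12.1622
K_B = (4C+2)/(4C−3) = 50.649/45.649 = 1.1095
τ_max = K·8FD/(πd³) → F_max = τ_allow·πd³/(8DK)
F_max = 764·π·3.7³/(8·45.0·1.1095) = 1.2158e+05/399.43 = 304.37 N

304 N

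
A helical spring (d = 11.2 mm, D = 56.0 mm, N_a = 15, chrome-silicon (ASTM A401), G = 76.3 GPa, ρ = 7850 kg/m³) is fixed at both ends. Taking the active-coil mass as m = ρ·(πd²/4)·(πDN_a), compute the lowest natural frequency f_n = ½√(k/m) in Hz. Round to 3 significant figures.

83.5 Hz

k = Gd⁴/(8D³N_a) = (76.3×10³)(11.2⁴)/(8·56.0³·15) = 56.971 N/mm = 56971 N/m
Wire length L = πDN_a = π·56.0·15 = 2638.9 mm
m = ρ·(πd²/4)·L = 7850 × 98.52×10⁻⁶ m² × 2.6389 m = 2.0409 kg
f_n = ½√(k/m) = 0.5·√(56971/2.0409) = 0.5·√(27914) = 83.538 Hz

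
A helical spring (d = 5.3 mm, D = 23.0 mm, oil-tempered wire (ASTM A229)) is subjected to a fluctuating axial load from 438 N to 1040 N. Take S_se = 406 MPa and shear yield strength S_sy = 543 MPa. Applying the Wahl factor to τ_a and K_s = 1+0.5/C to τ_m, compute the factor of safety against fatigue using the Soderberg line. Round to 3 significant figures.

C = D/d = 23.0/5.3 = 4.3396; K_W = (4C−1)/(4C−4)+0.615/C = 1.3663; K_s = 1+0.5/C = 1.1152
F_a = (F_max−F_min)/2 = 301 N; F_m = (F_max+F_min)/2 = 739 N
τ_a = K_W·8F_aD/(πd³) = 1.3663 × 118.42 = 161.79 MPa
τ_m = K_s·8F_mD/(πd³) = 1.1152 × 290.73 = 324.22 MPa
Soderberg: 1/n_f = τ_a/S_se + τ_m/S_sy = 161.79/406 + 324.22/543 = 0.39850 + 0.59710 = 0.99559
n_f = 1/0.99559 = 1.004

1.00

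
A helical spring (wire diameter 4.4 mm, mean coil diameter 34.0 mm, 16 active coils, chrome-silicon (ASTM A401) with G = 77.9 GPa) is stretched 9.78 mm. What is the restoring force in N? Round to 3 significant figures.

k = Gd⁴/(8D³N_a) = (77.9×10³)(4.4⁴)/(8·34.0³·16) = 5.8037 N/mm
F = k·δ = 5.8037 × 9.78 = 56.76 N

56.8 N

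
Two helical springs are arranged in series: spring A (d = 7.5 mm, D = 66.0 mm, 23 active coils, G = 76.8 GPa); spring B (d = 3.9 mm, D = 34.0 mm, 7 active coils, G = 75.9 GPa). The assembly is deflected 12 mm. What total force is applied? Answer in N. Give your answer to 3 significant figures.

k_A = Gd⁴/(8D³N_a) = (76.8×10³)(7.5⁴)/(8·66.0³·23) = 4.5936 N/mm
k_B = Gd⁴/(8D³N_a) = (75.9×10³)(3.9⁴)/(8·34.0³·7) = 7.9777 N/mm
Series: 1/k_eq = 1/4.5936 + 1/7.9777 = 0.34304; k_eq = 2.9151 N/mm
F = k_eq·δ = 2.9151·12 = 34.981 N

35.0 N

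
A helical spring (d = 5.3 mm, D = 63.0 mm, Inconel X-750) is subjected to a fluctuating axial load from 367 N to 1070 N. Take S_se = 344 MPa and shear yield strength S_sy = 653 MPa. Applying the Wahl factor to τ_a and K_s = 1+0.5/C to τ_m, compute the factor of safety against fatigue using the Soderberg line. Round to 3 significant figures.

0.405

C = D/d = 63.0/5.3 = 11.8868; K_W = (4C−1)/(4C−4)+0.615/C = 1.1206; K_s = 1+0.5/C = 1.0421
F_a = (F_max−F_min)/2 = 351.5 N; F_m = (F_max+F_min)/2 = 718.5 N
τ_a = K_W·8F_aD/(πd³) = 1.1206 × 378.77 = 424.46 MPa
τ_m = K_s·8F_mD/(πd³) = 1.0421 × 774.25 = 806.82 MPa
Soderberg: 1/n_f = τ_a/S_se + τ_m/S_sy = 424.46/344 + 806.82/653 = 1.23391 + 1.23555 = 2.4695
n_f = 1/2.4695 = 0.4049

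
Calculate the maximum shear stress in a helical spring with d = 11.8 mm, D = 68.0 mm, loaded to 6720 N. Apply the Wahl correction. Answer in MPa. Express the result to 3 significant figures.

Spring index C = D/d = 68.0/11.8 = 5.7627
K_W = (4C−1)/(4C−4) + 0.615/C = 22.051/19.051 + 0.1067 = 1.2642
τ₀ = 8FD/(πd³) = 8·6720·68.0/(π·11.8³) = 3.65568e+06/5161.7 = 708.23 MPa
τ_max = K·τ₀ = 1.2642 × 708.23 = 895.34 MPa

895 MPa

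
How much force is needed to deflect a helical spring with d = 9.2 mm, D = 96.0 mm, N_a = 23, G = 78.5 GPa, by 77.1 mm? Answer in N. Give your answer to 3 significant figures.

k = Gd⁴/(8D³N_a) = (78.5×10³)(9.2⁴)/(8·96.0³·23) = 3.4545 N/mm
F = k·δ = 3.4545 × 77.1 = 266.34 N

266 N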